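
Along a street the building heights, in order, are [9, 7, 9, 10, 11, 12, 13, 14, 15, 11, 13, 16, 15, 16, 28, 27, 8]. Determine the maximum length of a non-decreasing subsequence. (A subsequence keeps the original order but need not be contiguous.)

11

Track the smallest tail for each achievable length (allowing ties):
9 → extends → [9]
7 → replaces 9 → [7]
9 → extends → [7, 9]
10 → extends → [7, 9, 10]
11 → extends → [7, 9, 10, 11]
12 → extends → [7, 9, 10, 11, 12]
13 → extends → [7, 9, 10, 11, 12, 13]
14 → extends → [7, 9, 10, 11, 12, 13, 14]
15 → extends → [7, 9, 10, 11, 12, 13, 14, 15]
11 → replaces 12 → [7, 9, 10, 11, 11, 13, 14, 15]
13 → replaces 14 → [7, 9, 10, 11, 11, 13, 13, 15]
16 → extends → [7, 9, 10, 11, 11, 13, 13, 15, 16]
15 → replaces 16 → [7, 9, 10, 11, 11, 13, 13, 15, 15]
16 → extends → [7, 9, 10, 11, 11, 13, 13, 15, 15, 16]
28 → extends → [7, 9, 10, 11, 11, 13, 13, 15, 15, 16, 28]
27 → replaces 28 → [7, 9, 10, 11, 11, 13, 13, 15, 15, 16, 27]
8 → replaces 9 → [7, 8, 10, 11, 11, 13, 13, 15, 15, 16, 27]
Eleven tails, so the longest non-decreasing subsequence has length 11 (e.g. 9, 9, 10, 11, 12, 13, 14, 15, 16, 16, 28).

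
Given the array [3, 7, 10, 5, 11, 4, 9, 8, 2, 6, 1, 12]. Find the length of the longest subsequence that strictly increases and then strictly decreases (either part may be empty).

8

inc[i] = longest strictly increasing subsequence ending at i; dec[i] = longest strictly decreasing subsequence starting at i:
i:      1  2  3  4  5  6  7  8  9 10 11 12
a[i]:   3  7 10  5 11  4  9  8  2  6  1 12
inc:    1  2  3  2  4  2  3  3  1  3  1  5
dec:    3  5  5  4  5  3  4  3  2  2  1  1
Best peak at i=5 (value 11): inc=4, dec=5, length 4+5−1 = 8.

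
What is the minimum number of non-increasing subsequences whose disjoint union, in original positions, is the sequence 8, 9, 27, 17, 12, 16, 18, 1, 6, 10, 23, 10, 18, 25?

7

Place each on the leftmost legal pile:
8 → new pile 1 (tops now [8])
9 → new pile 2 (tops now [8, 9])
27 → new pile 3 (tops now [8, 9, 27])
17 → pile 3 (tops now [8, 9, 17])
12 → pile 3 (tops now [8, 9, 12])
16 → new pile 4 (tops now [8, 9, 12, 16])
18 → new pile 5 (tops now [8, 9, 12, 16, 18])
1 → pile 1 (tops now [1, 9, 12, 16, 18])
6 → pile 2 (tops now [1, 6, 12, 16, 18])
10 → pile 3 (tops now [1, 6, 10, 16, 18])
23 → new pile 6 (tops now [1, 6, 10, 16, 18, 23])
10 → pile 3 (tops now [1, 6, 10, 16, 18, 23])
18 → pile 5 (tops now [1, 6, 10, 16, 18, 23])
25 → new pile 7 (tops now [1, 6, 10, 16, 18, 23, 25])
Seven piles.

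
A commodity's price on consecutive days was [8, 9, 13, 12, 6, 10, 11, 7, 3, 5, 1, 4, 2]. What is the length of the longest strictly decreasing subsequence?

Negate each value so 'decreasing' becomes 'increasing', then run patience tails on the negated sequence:
-8 → extends → [-8]
-9 → replaces -8 → [-9]
-13 → replaces -9 → [-13]
-12 → extends → [-13, -12]
-6 → extends → [-13, -12, -6]
-10 → replaces -6 → [-13, -12, -10]
-11 → replaces -10 → [-13, -12, -11]
-7 → extends → [-13, -12, -11, -7]
-3 → extends → [-13, -12, -11, -7, -3]
-5 → replaces -3 → [-13, -12, -11, -7, -5]
-1 → extends → [-13, -12, -11, -7, -5, -1]
-4 → replaces -1 → [-13, -12, -11, -7, -5, -4]
-2 → extends → [-13, -12, -11, -7, -5, -4, -2]
Seven tails, so the longest strictly decreasing subsequence of the original has length 7.

7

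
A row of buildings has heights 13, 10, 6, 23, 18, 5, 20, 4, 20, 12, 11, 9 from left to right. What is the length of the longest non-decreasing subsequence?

4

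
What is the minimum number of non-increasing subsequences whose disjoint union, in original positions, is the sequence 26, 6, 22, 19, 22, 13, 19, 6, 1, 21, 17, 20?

Place each on the leftmost legal pile:
26 → new pile 1 (tops now [26])
6 → pile 1 (tops now [6])
22 → new pile 2 (tops now [6, 22])
19 → pile 2 (tops now [6, 19])
22 → new pile 3 (tops now [6, 19, 22])
13 → pile 2 (tops now [6, 13, 22])
19 → pile 3 (tops now [6, 13, 19])
6 → pile 1 (tops now [6, 13, 19])
1 → pile 1 (tops now [1, 13, 19])
21 → new pile 4 (tops now [1, 13, 19, 21])
17 → pile 3 (tops now [1, 13, 17, 21])
20 → pile 4 (tops now [1, 13, 17, 20])
Four piles.

4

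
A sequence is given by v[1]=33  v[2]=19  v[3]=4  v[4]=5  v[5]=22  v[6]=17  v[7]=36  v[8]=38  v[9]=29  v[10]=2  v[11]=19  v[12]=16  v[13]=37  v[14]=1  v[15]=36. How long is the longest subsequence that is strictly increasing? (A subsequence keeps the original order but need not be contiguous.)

5

Let dp[i] be the length of the longest such subsequence ending at index i:
i:      1  2  3  4  5  6  7  8  9 10 11 12 13 14 15
v[i]:  33 19  4  5 22 17 36 38 29  2 19 16 37  1 36
dp:     1  1  1  2  3  3  4  5  4  1  4  3  5  1  5
Maximum dp value is 5.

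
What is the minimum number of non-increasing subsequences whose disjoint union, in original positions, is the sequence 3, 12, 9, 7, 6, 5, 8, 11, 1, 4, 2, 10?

4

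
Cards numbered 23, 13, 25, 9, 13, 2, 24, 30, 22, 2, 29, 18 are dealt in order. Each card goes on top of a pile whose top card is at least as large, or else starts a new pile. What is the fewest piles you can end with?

Place each on the leftmost legal pile:
23 → new pile 1 (tops now [23])
13 → pile 1 (tops now [13])
25 → new pile 2 (tops now [13, 25])
9 → pile 1 (tops now [9, 25])
13 → pile 2 (tops now [9, 13])
2 → pile 1 (tops now [2, 13])
24 → new pile 3 (tops now [2, 13, 24])
30 → new pile 4 (tops now [2, 13, 24, 30])
22 → pile 3 (tops now [2, 13, 22, 30])
2 → pile 1 (tops now [2, 13, 22, 30])
29 → pile 4 (tops now [2, 13, 22, 29])
18 → pile 3 (tops now [2, 13, 18, 29])
Four piles.

4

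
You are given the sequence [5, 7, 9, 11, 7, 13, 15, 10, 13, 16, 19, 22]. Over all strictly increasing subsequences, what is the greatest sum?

Let S[i] be the best sum of a strictly increasing subsequence ending at i:
i:       1   2   3   4   5   6   7   8   9  10  11  12
a[i]:    5   7   9  11   7  13  15  10  13  16  19  22
S:       5  12  21  32  12  45  60  31  45  76  95 117
Maximum is 117 (e.g. 5 + 7 + 9 + 11 + 13 + 15 + 16 + 19 + 22).

117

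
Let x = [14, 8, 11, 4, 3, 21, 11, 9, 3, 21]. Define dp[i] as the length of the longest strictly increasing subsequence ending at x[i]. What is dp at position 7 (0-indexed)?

dp[i] = 1 + max{dp[j] : j<i, x[j]<x[i]} (or 1 if no such j):
i:      0  1  2  3  4  5  6  7  8  9
x[i]:  14  8 11  4  3 21 11  9  3 21
dp:     1  1  2  1  1  3  2  2  1  3
At index 7 the value is 2.

2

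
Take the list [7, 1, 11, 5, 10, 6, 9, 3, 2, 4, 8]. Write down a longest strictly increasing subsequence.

Patience tails give the LIS length; then backtrack through the dp parents:
7 → extends → [7]
1 → replaces 7 → [1]
11 → extends → [1, 11]
5 → replaces 11 → [1, 5]
10 → extends → [1, 5, 10]
6 → replaces 10 → [1, 5, 6]
9 → extends → [1, 5, 6, 9]
3 → replaces 5 → [1, 3, 6, 9]
2 → replaces 3 → [1, 2, 6, 9]
4 → replaces 6 → [1, 2, 4, 9]
8 → replaces 9 → [1, 2, 4, 8]
Length 4; one witness is 1, 5, 6, 9.

1, 5, 6, 9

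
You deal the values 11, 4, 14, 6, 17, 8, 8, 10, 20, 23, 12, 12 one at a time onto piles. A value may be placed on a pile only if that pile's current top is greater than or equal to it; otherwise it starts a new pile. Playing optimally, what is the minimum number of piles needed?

6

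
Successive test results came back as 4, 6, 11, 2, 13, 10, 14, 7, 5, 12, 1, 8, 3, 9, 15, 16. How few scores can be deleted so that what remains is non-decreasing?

Fewest deletions = n − (longest non-decreasing subsequence).
Patience tails:
4 → extends → [4]
6 → extends → [4, 6]
11 → extends → [4, 6, 11]
2 → replaces 4 → [2, 6, 11]
13 → extends → [2, 6, 11, 13]
10 → replaces 11 → [2, 6, 10, 13]
14 → extends → [2, 6, 10, 13, 14]
7 → replaces 10 → [2, 6, 7, 13, 14]
5 → replaces 6 → [2, 5, 7, 13, 14]
12 → replaces 13 → [2, 5, 7, 12, 14]
1 → replaces 2 → [1, 5, 7, 12, 14]
8 → replaces 12 → [1, 5, 7, 8, 14]
3 → replaces 5 → [1, 3, 7, 8, 14]
9 → replaces 14 → [1, 3, 7, 8, 9]
15 → extends → [1, 3, 7, 8, 9, 15]
16 → extends → [1, 3, 7, 8, 9, 15, 16]
Longest non-decreasing subsequence has length 7, so deletions = 16 − 7 = 9.

9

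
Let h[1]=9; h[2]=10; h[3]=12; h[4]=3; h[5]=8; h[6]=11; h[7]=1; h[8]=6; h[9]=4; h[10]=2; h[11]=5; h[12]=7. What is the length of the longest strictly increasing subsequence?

4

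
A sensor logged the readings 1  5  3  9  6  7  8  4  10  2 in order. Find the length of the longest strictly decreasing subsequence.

4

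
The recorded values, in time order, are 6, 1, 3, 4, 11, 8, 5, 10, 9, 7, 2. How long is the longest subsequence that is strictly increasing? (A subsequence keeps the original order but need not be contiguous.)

5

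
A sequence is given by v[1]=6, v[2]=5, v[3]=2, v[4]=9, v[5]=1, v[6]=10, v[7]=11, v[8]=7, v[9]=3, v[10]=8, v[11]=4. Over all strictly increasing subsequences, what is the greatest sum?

Let S[i] be the best sum of a strictly increasing subsequence ending at i:
i:      1  2  3  4  5  6  7  8  9 10 11
v[i]:   6  5  2  9  1 10 11  7  3  8  4
S:      6  5  2 15  1 25 36 13  5 21  9
Maximum is 36 (e.g. 6 + 9 + 10 + 11).

36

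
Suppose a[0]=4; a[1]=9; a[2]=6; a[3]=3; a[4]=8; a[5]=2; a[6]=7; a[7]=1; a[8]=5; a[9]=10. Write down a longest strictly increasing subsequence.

Patience tails give the LIS length; then backtrack through the dp parents:
4 → extends → [4]
9 → extends → [4, 9]
6 → replaces 9 → [4, 6]
3 → replaces 4 → [3, 6]
8 → extends → [3, 6, 8]
2 → replaces 3 → [2, 6, 8]
7 → replaces 8 → [2, 6, 7]
1 → replaces 2 → [1, 6, 7]
5 → replaces 6 → [1, 5, 7]
10 → extends → [1, 5, 7, 10]
Length 4; one witness is 4, 6, 8, 10.

4, 6, 8, 10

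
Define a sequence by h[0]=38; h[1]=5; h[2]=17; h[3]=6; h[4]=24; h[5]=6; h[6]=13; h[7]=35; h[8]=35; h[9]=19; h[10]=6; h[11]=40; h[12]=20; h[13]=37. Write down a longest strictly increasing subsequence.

Patience tails give the LIS length; then backtrack through the dp parents:
38 → extends → [38]
5 → replaces 38 → [5]
17 → extends → [5, 17]
6 → replaces 17 → [5, 6]
24 → extends → [5, 6, 24]
6 → already a tail → [5, 6, 24]
13 → replaces 24 → [5, 6, 13]
35 → extends → [5, 6, 13, 35]
35 → already a tail → [5, 6, 13, 35]
19 → replaces 35 → [5, 6, 13, 19]
6 → already a tail → [5, 6, 13, 19]
40 → extends → [5, 6, 13, 19, 40]
20 → replaces 40 → [5, 6, 13, 19, 20]
37 → extends → [5, 6, 13, 19, 20, 37]
Length 6; one witness is 5, 6, 13, 19, 20, 37.

5, 6, 13, 19, 20, 37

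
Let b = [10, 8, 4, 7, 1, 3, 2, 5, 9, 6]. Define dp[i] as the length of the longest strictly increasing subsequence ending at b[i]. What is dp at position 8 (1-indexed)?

3

dp[i] = 1 + max{dp[j] : j<i, b[j]<b[i]} (or 1 if no such j):
i:      1  2  3  4  5  6  7  8  9 10
b[i]:  10  8  4  7  1  3  2  5  9  6
dp:     1  1  1  2  1  2  2  3  4  4
At index 8 the value is 3.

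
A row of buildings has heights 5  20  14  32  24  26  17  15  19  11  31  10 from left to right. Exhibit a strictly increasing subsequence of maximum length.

5, 20, 24, 26, 31

Patience tails give the LIS length; then backtrack through the dp parents:
5 → extends → [5]
20 → extends → [5, 20]
14 → replaces 20 → [5, 14]
32 → extends → [5, 14, 32]
24 → replaces 32 → [5, 14, 24]
26 → extends → [5, 14, 24, 26]
17 → replaces 24 → [5, 14, 17, 26]
15 → replaces 17 → [5, 14, 15, 26]
19 → replaces 26 → [5, 14, 15, 19]
11 → replaces 14 → [5, 11, 15, 19]
31 → extends → [5, 11, 15, 19, 31]
10 → replaces 11 → [5, 10, 15, 19, 31]
Length 5; one witness is 5, 20, 24, 26, 31.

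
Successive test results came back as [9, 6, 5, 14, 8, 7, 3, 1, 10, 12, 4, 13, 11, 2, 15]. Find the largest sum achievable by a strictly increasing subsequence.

64

Let S[i] be the best sum of a strictly increasing subsequence ending at i:
i:      1  2  3  4  5  6  7  8  9 10 11 12 13 14 15
a[i]:   9  6  5 14  8  7  3  1 10 12  4 13 11  2 15
S:      9  6  5 23 14 13  3  1 24 36  7 49 35  3 64
Maximum is 64 (e.g. 6 + 8 + 10 + 12 + 13 + 15).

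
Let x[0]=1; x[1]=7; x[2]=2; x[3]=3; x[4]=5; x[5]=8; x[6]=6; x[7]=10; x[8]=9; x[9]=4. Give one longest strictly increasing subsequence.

Patience tails give the LIS length; then backtrack through the dp parents:
1 → extends → [1]
7 → extends → [1, 7]
2 → replaces 7 → [1, 2]
3 → extends → [1, 2, 3]
5 → extends → [1, 2, 3, 5]
8 → extends → [1, 2, 3, 5, 8]
6 → replaces 8 → [1, 2, 3, 5, 6]
10 → extends → [1, 2, 3, 5, 6, 10]
9 → replaces 10 → [1, 2, 3, 5, 6, 9]
4 → replaces 5 → [1, 2, 3, 4, 6, 9]
Length 6; one witness is 1, 2, 3, 5, 8, 10.

1, 2, 3, 5, 8, 10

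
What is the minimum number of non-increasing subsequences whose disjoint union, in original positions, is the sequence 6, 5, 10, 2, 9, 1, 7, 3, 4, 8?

Place each on the leftmost legal pile:
6 → new pile 1 (tops now [6])
5 → pile 1 (tops now [5])
10 → new pile 2 (tops now [5, 10])
2 → pile 1 (tops now [2, 10])
9 → pile 2 (tops now [2, 9])
1 → pile 1 (tops now [1, 9])
7 → pile 2 (tops now [1, 7])
3 → pile 2 (tops now [1, 3])
4 → new pile 3 (tops now [1, 3, 4])
8 → new pile 4 (tops now [1, 3, 4, 8])
Four piles.

4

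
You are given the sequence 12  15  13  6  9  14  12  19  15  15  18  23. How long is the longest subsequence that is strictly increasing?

Track the smallest tail for each achievable length (strict):
12 → extends → [12]
15 → extends → [12, 15]
13 → replaces 15 → [12, 13]
6 → replaces 12 → [6, 13]
9 → replaces 13 → [6, 9]
14 → extends → [6, 9, 14]
12 → replaces 14 → [6, 9, 12]
19 → extends → [6, 9, 12, 19]
15 → replaces 19 → [6, 9, 12, 15]
15 → already a tail → [6, 9, 12, 15]
18 → extends → [6, 9, 12, 15, 18]
23 → extends → [6, 9, 12, 15, 18, 23]
Six tails, so the longest strictly increasing subsequence has length 6 (e.g. 12, 13, 14, 15, 18, 23).

6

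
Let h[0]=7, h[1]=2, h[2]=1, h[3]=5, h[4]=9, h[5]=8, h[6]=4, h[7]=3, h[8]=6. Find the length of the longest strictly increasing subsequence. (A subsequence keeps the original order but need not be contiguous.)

3

Track the smallest tail for each achievable length (strict):
7 → extends → [7]
2 → replaces 7 → [2]
1 → replaces 2 → [1]
5 → extends → [1, 5]
9 → extends → [1, 5, 9]
8 → replaces 9 → [1, 5, 8]
4 → replaces 5 → [1, 4, 8]
3 → replaces 4 → [1, 3, 8]
6 → replaces 8 → [1, 3, 6]
Three tails, so the longest strictly increasing subsequence has length 3 (e.g. 2, 5, 9).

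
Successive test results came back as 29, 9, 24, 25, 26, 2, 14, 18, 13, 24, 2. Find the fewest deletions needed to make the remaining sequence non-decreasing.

Fewest deletions = n − (longest non-decreasing subsequence).
Patience tails:
29 → extends → [29]
9 → replaces 29 → [9]
24 → extends → [9, 24]
25 → extends → [9, 24, 25]
26 → extends → [9, 24, 25, 26]
2 → replaces 9 → [2, 24, 25, 26]
14 → replaces 24 → [2, 14, 25, 26]
18 → replaces 25 → [2, 14, 18, 26]
13 → replaces 14 → [2, 13, 18, 26]
24 → replaces 26 → [2, 13, 18, 24]
2 → replaces 13 → [2, 2, 18, 24]
Longest non-decreasing subsequence has length 4, so deletions = 11 − 4 = 7.

7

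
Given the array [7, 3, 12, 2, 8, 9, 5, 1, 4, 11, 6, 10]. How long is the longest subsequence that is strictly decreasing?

Negate each value so 'decreasing' becomes 'increasing', then run patience tails on the negated sequence:
-7 → extends → [-7]
-3 → extends → [-7, -3]
-12 → replaces -7 → [-12, -3]
-2 → extends → [-12, -3, -2]
-8 → replaces -3 → [-12, -8, -2]
-9 → replaces -8 → [-12, -9, -2]
-5 → replaces -2 → [-12, -9, -5]
-1 → extends → [-12, -9, -5, -1]
-4 → replaces -1 → [-12, -9, -5, -4]
-11 → replaces -9 → [-12, -11, -5, -4]
-6 → replaces -5 → [-12, -11, -6, -4]
-10 → replaces -6 → [-12, -11, -10, -4]
Four tails, so the longest strictly decreasing subsequence of the original has length 4.

4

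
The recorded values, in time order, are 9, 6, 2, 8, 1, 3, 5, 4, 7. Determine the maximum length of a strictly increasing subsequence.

Let dp[i] be the length of the longest such subsequence ending at index i:
i:     1 2 3 4 5 6 7 8 9
a[i]:  9 6 2 8 1 3 5 4 7
dp:    1 1 1 2 1 2 3 3 4
Maximum dp value is 4.

4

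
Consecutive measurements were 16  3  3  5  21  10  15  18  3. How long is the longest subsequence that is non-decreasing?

6

Track the smallest tail for each achievable length (allowing ties):
16 → extends → [16]
3 → replaces 16 → [3]
3 → extends → [3, 3]
5 → extends → [3, 3, 5]
21 → extends → [3, 3, 5, 21]
10 → replaces 21 → [3, 3, 5, 10]
15 → extends → [3, 3, 5, 10, 15]
18 → extends → [3, 3, 5, 10, 15, 18]
3 → replaces 5 → [3, 3, 3, 10, 15, 18]
Six tails, so the longest non-decreasing subsequence has length 6 (e.g. 3, 3, 5, 10, 15, 18).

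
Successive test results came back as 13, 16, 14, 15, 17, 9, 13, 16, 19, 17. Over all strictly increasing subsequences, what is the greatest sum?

Let S[i] be the best sum of a strictly increasing subsequence ending at i:
i:      1  2  3  4  5  6  7  8  9 10
a[i]:  13 16 14 15 17  9 13 16 19 17
S:     13 29 27 42 59  9 22 58 78 75
Maximum is 78 (e.g. 13 + 14 + 15 + 17 + 19).

78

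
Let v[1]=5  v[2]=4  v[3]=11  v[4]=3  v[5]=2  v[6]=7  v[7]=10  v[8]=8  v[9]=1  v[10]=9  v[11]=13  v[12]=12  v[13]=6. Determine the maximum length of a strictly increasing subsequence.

5

Let dp[i] be the length of the longest such subsequence ending at index i:
i:      1  2  3  4  5  6  7  8  9 10 11 12 13
v[i]:   5  4 11  3  2  7 10  8  1  9 13 12  6
dp:     1  1  2  1  1  2  3  3  1  4  5  5  2
Maximum dp value is 5.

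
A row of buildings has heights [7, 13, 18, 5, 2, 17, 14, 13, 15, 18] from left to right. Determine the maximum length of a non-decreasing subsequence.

5

Track the smallest tail for each achievable length (allowing ties):
7 → extends → [7]
13 → extends → [7, 13]
18 → extends → [7, 13, 18]
5 → replaces 7 → [5, 13, 18]
2 → replaces 5 → [2, 13, 18]
17 → replaces 18 → [2, 13, 17]
14 → replaces 17 → [2, 13, 14]
13 → replaces 14 → [2, 13, 13]
15 → extends → [2, 13, 13, 15]
18 → extends → [2, 13, 13, 15, 18]
Five tails, so the longest non-decreasing subsequence has length 5 (e.g. 7, 13, 14, 15, 18).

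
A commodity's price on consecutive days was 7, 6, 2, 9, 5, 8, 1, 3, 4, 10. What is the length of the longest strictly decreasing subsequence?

Let dp[i] be the longest strictly decreasing subsequence ending at i:
i:      1  2  3  4  5  6  7  8  9 10
a[i]:   7  6  2  9  5  8  1  3  4 10
dp:     1  2  3  1  3  2  4  4  4  1
Maximum is 4.

4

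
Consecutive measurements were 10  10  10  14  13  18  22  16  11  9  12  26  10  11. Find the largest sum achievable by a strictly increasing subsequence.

90

Let S[i] be the best sum of a strictly increasing subsequence ending at i:
i:      1  2  3  4  5  6  7  8  9 10 11 12 13 14
a[i]:  10 10 10 14 13 18 22 16 11  9 12 26 10 11
S:     10 10 10 24 23 42 64 40 21  9 33 90 19 30
Maximum is 90 (e.g. 10 + 14 + 18 + 22 + 26).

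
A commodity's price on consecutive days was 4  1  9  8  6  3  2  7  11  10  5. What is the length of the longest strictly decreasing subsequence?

5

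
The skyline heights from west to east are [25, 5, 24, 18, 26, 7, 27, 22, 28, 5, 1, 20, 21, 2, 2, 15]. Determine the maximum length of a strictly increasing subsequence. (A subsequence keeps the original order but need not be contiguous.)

5

Track the smallest tail for each achievable length (strict):
25 → extends → [25]
5 → replaces 25 → [5]
24 → extends → [5, 24]
18 → replaces 24 → [5, 18]
26 → extends → [5, 18, 26]
7 → replaces 18 → [5, 7, 26]
27 → extends → [5, 7, 26, 27]
22 → replaces 26 → [5, 7, 22, 27]
28 → extends → [5, 7, 22, 27, 28]
5 → already a tail → [5, 7, 22, 27, 28]
1 → replaces 5 → [1, 7, 22, 27, 28]
20 → replaces 22 → [1, 7, 20, 27, 28]
21 → replaces 27 → [1, 7, 20, 21, 28]
2 → replaces 7 → [1, 2, 20, 21, 28]
2 → already a tail → [1, 2, 20, 21, 28]
15 → replaces 20 → [1, 2, 15, 21, 28]
Five tails, so the longest strictly increasing subsequence has length 5 (e.g. 5, 24, 26, 27, 28).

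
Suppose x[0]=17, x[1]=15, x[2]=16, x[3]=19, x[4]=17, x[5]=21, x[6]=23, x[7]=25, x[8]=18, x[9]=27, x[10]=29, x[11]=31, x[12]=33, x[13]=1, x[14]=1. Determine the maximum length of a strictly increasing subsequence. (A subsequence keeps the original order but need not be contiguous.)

Let dp[i] be the length of the longest such subsequence ending at index i:
i:      0  1  2  3  4  5  6  7  8  9 10 11 12 13 14
x[i]:  17 15 16 19 17 21 23 25 18 27 29 31 33  1  1
dp:     1  1  2  3  3  4  5  6  4  7  8  9 10  1  1
Maximum dp value is 10.

10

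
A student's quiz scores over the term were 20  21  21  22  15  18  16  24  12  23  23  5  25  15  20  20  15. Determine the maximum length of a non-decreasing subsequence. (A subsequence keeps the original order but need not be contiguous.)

7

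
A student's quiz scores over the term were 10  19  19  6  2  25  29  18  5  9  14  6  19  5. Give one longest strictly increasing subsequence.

Patience tails give the LIS length; then backtrack through the dp parents:
10 → extends → [10]
19 → extends → [10, 19]
19 → already a tail → [10, 19]
6 → replaces 10 → [6, 19]
2 → replaces 6 → [2, 19]
25 → extends → [2, 19, 25]
29 → extends → [2, 19, 25, 29]
18 → replaces 19 → [2, 18, 25, 29]
5 → replaces 18 → [2, 5, 25, 29]
9 → replaces 25 → [2, 5, 9, 29]
14 → replaces 29 → [2, 5, 9, 14]
6 → replaces 9 → [2, 5, 6, 14]
19 → extends → [2, 5, 6, 14, 19]
5 → already a tail → [2, 5, 6, 14, 19]
Length 5; one witness is 2, 5, 9, 14, 19.

2, 5, 9, 14, 19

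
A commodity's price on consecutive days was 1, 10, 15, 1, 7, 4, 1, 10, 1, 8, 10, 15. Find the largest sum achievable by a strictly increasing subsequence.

Let S[i] be the best sum of a strictly increasing subsequence ending at i:
i:      1  2  3  4  5  6  7  8  9 10 11 12
a[i]:   1 10 15  1  7  4  1 10  1  8 10 15
S:      1 11 26  1  8  5  1 18  1 16 26 41
Maximum is 41 (e.g. 1 + 7 + 8 + 10 + 15).

41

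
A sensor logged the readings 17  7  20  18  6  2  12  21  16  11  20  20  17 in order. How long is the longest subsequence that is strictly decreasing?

4

Let dp[i] be the longest strictly decreasing subsequence ending at i:
i:      1  2  3  4  5  6  7  8  9 10 11 12 13
a[i]:  17  7 20 18  6  2 12 21 16 11 20 20 17
dp:     1  2  1  2  3  4  3  1  3  4  2  2  3
Maximum is 4.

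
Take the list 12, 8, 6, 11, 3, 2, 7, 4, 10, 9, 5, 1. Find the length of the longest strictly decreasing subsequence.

Negate each value so 'decreasing' becomes 'increasing', then run patience tails on the negated sequence:
-12 → extends → [-12]
-8 → extends → [-12, -8]
-6 → extends → [-12, -8, -6]
-11 → replaces -8 → [-12, -11, -6]
-3 → extends → [-12, -11, -6, -3]
-2 → extends → [-12, -11, -6, -3, -2]
-7 → replaces -6 → [-12, -11, -7, -3, -2]
-4 → replaces -3 → [-12, -11, -7, -4, -2]
-10 → replaces -7 → [-12, -11, -10, -4, -2]
-9 → replaces -4 → [-12, -11, -10, -9, -2]
-5 → replaces -2 → [-12, -11, -10, -9, -5]
-1 → extends → [-12, -11, -10, -9, -5, -1]
Six tails, so the longest strictly decreasing subsequence of the original has length 6.

6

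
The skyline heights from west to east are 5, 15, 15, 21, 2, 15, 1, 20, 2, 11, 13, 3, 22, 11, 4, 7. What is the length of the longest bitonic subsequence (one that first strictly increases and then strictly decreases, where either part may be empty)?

inc[i] = longest strictly increasing subsequence ending at i; dec[i] = longest strictly decreasing subsequence starting at i:
i:      1  2  3  4  5  6  7  8  9 10 11 12 13 14 15 16
a[i]:   5 15 15 21  2 15  1 20  2 11 13  3 22 11  4  7
inc:    1  2  2  3  1  2  1  3  2  3  4  3  5  4  4  5
dec:    3  4  4  5  2  4  1  4  1  2  3  1  3  2  1  1
Best peak at i=4 (value 21): inc=3, dec=5, length 3+5−1 = 7.

7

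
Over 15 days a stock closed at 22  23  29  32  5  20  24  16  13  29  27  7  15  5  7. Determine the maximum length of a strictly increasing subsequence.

4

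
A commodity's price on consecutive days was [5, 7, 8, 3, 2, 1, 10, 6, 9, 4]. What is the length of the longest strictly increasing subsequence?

4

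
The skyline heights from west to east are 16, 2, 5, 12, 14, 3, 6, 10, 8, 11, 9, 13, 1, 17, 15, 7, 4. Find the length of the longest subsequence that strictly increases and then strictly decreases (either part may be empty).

10

inc[i] = longest strictly increasing subsequence ending at i; dec[i] = longest strictly decreasing subsequence starting at i:
i:      1  2  3  4  5  6  7  8  9 10 11 12 13 14 15 16 17
a[i]:  16  2  5 12 14  3  6 10  8 11  9 13  1 17 15  7  4
inc:    1  1  2  3  4  2  3  4  4  5  5  6  1  7  7  4  3
dec:    6  2  3  5  5  2  2  4  3  4  3  3  1  4  3  2  1
Best peak at i=14 (value 17): inc=7, dec=4, length 7+4−1 = 10.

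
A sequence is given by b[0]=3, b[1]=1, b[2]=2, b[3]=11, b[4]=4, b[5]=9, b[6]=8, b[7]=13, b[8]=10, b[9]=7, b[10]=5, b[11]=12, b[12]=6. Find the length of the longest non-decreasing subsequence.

6

Track the smallest tail for each achievable length (allowing ties):
3 → extends → [3]
1 → replaces 3 → [1]
2 → extends → [1, 2]
11 → extends → [1, 2, 11]
4 → replaces 11 → [1, 2, 4]
9 → extends → [1, 2, 4, 9]
8 → replaces 9 → [1, 2, 4, 8]
13 → extends → [1, 2, 4, 8, 13]
10 → replaces 13 → [1, 2, 4, 8, 10]
7 → replaces 8 → [1, 2, 4, 7, 10]
5 → replaces 7 → [1, 2, 4, 5, 10]
12 → extends → [1, 2, 4, 5, 10, 12]
6 → replaces 10 → [1, 2, 4, 5, 6, 12]
Six tails, so the longest non-decreasing subsequence has length 6 (e.g. 1, 2, 4, 9, 10, 12).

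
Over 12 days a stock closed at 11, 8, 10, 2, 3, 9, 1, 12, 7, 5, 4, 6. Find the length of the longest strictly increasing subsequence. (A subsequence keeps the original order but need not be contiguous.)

Track the smallest tail for each achievable length (strict):
11 → extends → [11]
8 → replaces 11 → [8]
10 → extends → [8, 10]
2 → replaces 8 → [2, 10]
3 → replaces 10 → [2, 3]
9 → extends → [2, 3, 9]
1 → replaces 2 → [1, 3, 9]
12 → extends → [1, 3, 9, 12]
7 → replaces 9 → [1, 3, 7, 12]
5 → replaces 7 → [1, 3, 5, 12]
4 → replaces 5 → [1, 3, 4, 12]
6 → replaces 12 → [1, 3, 4, 6]
Four tails, so the longest strictly increasing subsequence has length 4 (e.g. 2, 3, 9, 12).

4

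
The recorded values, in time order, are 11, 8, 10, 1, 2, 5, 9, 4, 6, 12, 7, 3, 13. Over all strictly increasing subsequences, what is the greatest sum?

43

Let S[i] be the best sum of a strictly increasing subsequence ending at i:
i:      1  2  3  4  5  6  7  8  9 10 11 12 13
a[i]:  11  8 10  1  2  5  9  4  6 12  7  3 13
S:     11  8 18  1  3  8 17  7 14 30 21  6 43
Maximum is 43 (e.g. 8 + 10 + 12 + 13).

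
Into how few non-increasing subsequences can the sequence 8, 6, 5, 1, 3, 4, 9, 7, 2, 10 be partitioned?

Place each on the leftmost legal pile:
8 → new pile 1 (tops now [8])
6 → pile 1 (tops now [6])
5 → pile 1 (tops now [5])
1 → pile 1 (tops now [1])
3 → new pile 2 (tops now [1, 3])
4 → new pile 3 (tops now [1, 3, 4])
9 → new pile 4 (tops now [1, 3, 4, 9])
7 → pile 4 (tops now [1, 3, 4, 7])
2 → pile 2 (tops now [1, 2, 4, 7])
10 → new pile 5 (tops now [1, 2, 4, 7, 10])
Five piles.

5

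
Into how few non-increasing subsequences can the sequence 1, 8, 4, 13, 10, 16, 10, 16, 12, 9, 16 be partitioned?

5

The minimum number of non-increasing subsequences covering a sequence equals the length of its longest strictly increasing subsequence.
LIS length is 5 (e.g. 1, 8, 10, 12, 16), so 5 piles are needed.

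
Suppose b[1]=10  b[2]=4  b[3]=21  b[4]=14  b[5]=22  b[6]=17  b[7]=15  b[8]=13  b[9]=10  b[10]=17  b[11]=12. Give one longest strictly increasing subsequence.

10, 14, 15, 17

Patience tails give the LIS length; then backtrack through the dp parents:
10 → extends → [10]
4 → replaces 10 → [4]
21 → extends → [4, 21]
14 → replaces 21 → [4, 14]
22 → extends → [4, 14, 22]
17 → replaces 22 → [4, 14, 17]
15 → replaces 17 → [4, 14, 15]
13 → replaces 14 → [4, 13, 15]
10 → replaces 13 → [4, 10, 15]
17 → extends → [4, 10, 15, 17]
12 → replaces 15 → [4, 10, 12, 17]
Length 4; one witness is 10, 14, 15, 17.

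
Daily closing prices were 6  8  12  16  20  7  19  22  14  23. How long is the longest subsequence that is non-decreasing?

Track the smallest tail for each achievable length (allowing ties):
6 → extends → [6]
8 → extends → [6, 8]
12 → extends → [6, 8, 12]
16 → extends → [6, 8, 12, 16]
20 → extends → [6, 8, 12, 16, 20]
7 → replaces 8 → [6, 7, 12, 16, 20]
19 → replaces 20 → [6, 7, 12, 16, 19]
22 → extends → [6, 7, 12, 16, 19, 22]
14 → replaces 16 → [6, 7, 12, 14, 19, 22]
23 → extends → [6, 7, 12, 14, 19, 22, 23]
Seven tails, so the longest non-decreasing subsequence has length 7 (e.g. 6, 8, 12, 16, 20, 22, 23).

7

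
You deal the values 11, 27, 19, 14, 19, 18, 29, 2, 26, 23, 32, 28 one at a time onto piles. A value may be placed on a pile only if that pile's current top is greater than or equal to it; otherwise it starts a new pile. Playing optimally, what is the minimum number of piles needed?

Place each on the leftmost legal pile:
11 → new pile 1 (tops now [11])
27 → new pile 2 (tops now [11, 27])
19 → pile 2 (tops now [11, 19])
14 → pile 2 (tops now [11, 14])
19 → new pile 3 (tops now [11, 14, 19])
18 → pile 3 (tops now [11, 14, 18])
29 → new pile 4 (tops now [11, 14, 18, 29])
2 → pile 1 (tops now [2, 14, 18, 29])
26 → pile 4 (tops now [2, 14, 18, 26])
23 → pile 4 (tops now [2, 14, 18, 23])
32 → new pile 5 (tops now [2, 14, 18, 23, 32])
28 → pile 5 (tops now [2, 14, 18, 23, 28])
Five piles.

5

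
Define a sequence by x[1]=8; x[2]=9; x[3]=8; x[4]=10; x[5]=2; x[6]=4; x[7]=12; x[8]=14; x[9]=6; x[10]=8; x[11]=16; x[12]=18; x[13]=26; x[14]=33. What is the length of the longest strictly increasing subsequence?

9

Let dp[i] be the length of the longest such subsequence ending at index i:
i:      1  2  3  4  5  6  7  8  9 10 11 12 13 14
x[i]:   8  9  8 10  2  4 12 14  6  8 16 18 26 33
dp:     1  2  1  3  1  2  4  5  3  4  6  7  8  9
Maximum dp value is 9.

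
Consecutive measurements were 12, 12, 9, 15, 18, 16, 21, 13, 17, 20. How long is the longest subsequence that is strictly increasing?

Let dp[i] be the length of the longest such subsequence ending at index i:
i:      1  2  3  4  5  6  7  8  9 10
a[i]:  12 12  9 15 18 16 21 13 17 20
dp:     1  1  1  2  3  3  4  2  4  5
Maximum dp value is 5.

5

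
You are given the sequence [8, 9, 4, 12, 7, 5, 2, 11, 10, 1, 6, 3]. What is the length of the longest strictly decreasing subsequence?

5

Let dp[i] be the longest strictly decreasing subsequence ending at i:
i:      1  2  3  4  5  6  7  8  9 10 11 12
a[i]:   8  9  4 12  7  5  2 11 10  1  6  3
dp:     1  1  2  1  2  3  4  2  3  5  4  5
Maximum is 5.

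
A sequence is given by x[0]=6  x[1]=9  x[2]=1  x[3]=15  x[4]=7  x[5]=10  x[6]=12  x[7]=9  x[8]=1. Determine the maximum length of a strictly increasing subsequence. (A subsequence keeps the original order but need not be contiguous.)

4

Track the smallest tail for each achievable length (strict):
6 → extends → [6]
9 → extends → [6, 9]
1 → replaces 6 → [1, 9]
15 → extends → [1, 9, 15]
7 → replaces 9 → [1, 7, 15]
10 → replaces 15 → [1, 7, 10]
12 → extends → [1, 7, 10, 12]
9 → replaces 10 → [1, 7, 9, 12]
1 → already a tail → [1, 7, 9, 12]
Four tails, so the longest strictly increasing subsequence has length 4 (e.g. 6, 9, 10, 12).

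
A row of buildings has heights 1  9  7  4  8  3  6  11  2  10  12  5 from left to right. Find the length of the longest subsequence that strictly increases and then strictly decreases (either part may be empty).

inc[i] = longest strictly increasing subsequence ending at i; dec[i] = longest strictly decreasing subsequence starting at i:
i:      1  2  3  4  5  6  7  8  9 10 11 12
a[i]:   1  9  7  4  8  3  6 11  2 10 12  5
inc:    1  2  2  2  3  2  3  4  2  4  5  3
dec:    1  5  4  3  3  2  2  3  1  2  2  1
Best peak at i=2 (value 9): inc=2, dec=5, length 2+5−1 = 6.

6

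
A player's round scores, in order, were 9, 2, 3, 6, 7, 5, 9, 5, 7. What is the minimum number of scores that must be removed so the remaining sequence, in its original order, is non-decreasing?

4

Fewest deletions = n − (longest non-decreasing subsequence).
i:     1 2 3 4 5 6 7 8 9
a[i]:  9 2 3 6 7 5 9 5 7
dp:    1 1 2 3 4 3 5 4 5
max dp = 5, so deletions = 9 − 5 = 4.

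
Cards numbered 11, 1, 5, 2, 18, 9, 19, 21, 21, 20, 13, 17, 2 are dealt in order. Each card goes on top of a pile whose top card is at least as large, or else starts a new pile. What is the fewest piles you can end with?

5

Place each on the leftmost legal pile:
11 → new pile 1 (tops now [11])
1 → pile 1 (tops now [1])
5 → new pile 2 (tops now [1, 5])
2 → pile 2 (tops now [1, 2])
18 → new pile 3 (tops now [1, 2, 18])
9 → pile 3 (tops now [1, 2, 9])
19 → new pile 4 (tops now [1, 2, 9, 19])
21 → new pile 5 (tops now [1, 2, 9, 19, 21])
21 → pile 5 (tops now [1, 2, 9, 19, 21])
20 → pile 5 (tops now [1, 2, 9, 19, 20])
13 → pile 4 (tops now [1, 2, 9, 13, 20])
17 → pile 5 (tops now [1, 2, 9, 13, 17])
2 → pile 2 (tops now [1, 2, 9, 13, 17])
Five piles.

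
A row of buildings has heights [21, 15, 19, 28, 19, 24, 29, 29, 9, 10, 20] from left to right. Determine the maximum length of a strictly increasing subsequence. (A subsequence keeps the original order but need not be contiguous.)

4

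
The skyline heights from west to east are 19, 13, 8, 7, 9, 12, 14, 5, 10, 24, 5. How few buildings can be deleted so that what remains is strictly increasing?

Fewest deletions = n − (longest strictly increasing subsequence).
Patience tails:
19 → extends → [19]
13 → replaces 19 → [13]
8 → replaces 13 → [8]
7 → replaces 8 → [7]
9 → extends → [7, 9]
12 → extends → [7, 9, 12]
14 → extends → [7, 9, 12, 14]
5 → replaces 7 → [5, 9, 12, 14]
10 → replaces 12 → [5, 9, 10, 14]
24 → extends → [5, 9, 10, 14, 24]
5 → already a tail → [5, 9, 10, 14, 24]
Longest strictly increasing subsequence has length 5, so deletions = 11 − 5 = 6.

6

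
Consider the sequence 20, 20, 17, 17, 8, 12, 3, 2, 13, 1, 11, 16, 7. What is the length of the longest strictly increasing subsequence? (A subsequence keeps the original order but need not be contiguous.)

4

Track the smallest tail for each achievable length (strict):
20 → extends → [20]
20 → already a tail → [20]
17 → replaces 20 → [17]
17 → already a tail → [17]
8 → replaces 17 → [8]
12 → extends → [8, 12]
3 → replaces 8 → [3, 12]
2 → replaces 3 → [2, 12]
13 → extends → [2, 12, 13]
1 → replaces 2 → [1, 12, 13]
11 → replaces 12 → [1, 11, 13]
16 → extends → [1, 11, 13, 16]
7 → replaces 11 → [1, 7, 13, 16]
Four tails, so the longest strictly increasing subsequence has length 4 (e.g. 8, 12, 13, 16).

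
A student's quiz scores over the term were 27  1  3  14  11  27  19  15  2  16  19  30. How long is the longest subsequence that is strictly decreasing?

4

Negate each value so 'decreasing' becomes 'increasing', then run patience tails on the negated sequence:
-27 → extends → [-27]
-1 → extends → [-27, -1]
-3 → replaces -1 → [-27, -3]
-14 → replaces -3 → [-27, -14]
-11 → extends → [-27, -14, -11]
-27 → already a tail → [-27, -14, -11]
-19 → replaces -14 → [-27, -19, -11]
-15 → replaces -11 → [-27, -19, -15]
-2 → extends → [-27, -19, -15, -2]
-16 → replaces -15 → [-27, -19, -16, -2]
-19 → already a tail → [-27, -19, -16, -2]
-30 → replaces -27 → [-30, -19, -16, -2]
Four tails, so the longest strictly decreasing subsequence of the original has length 4.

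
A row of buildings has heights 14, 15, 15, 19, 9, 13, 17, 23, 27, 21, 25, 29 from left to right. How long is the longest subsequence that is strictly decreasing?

2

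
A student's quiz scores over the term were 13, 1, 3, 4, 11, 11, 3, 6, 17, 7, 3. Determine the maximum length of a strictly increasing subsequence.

5

Track the smallest tail for each achievable length (strict):
13 → extends → [13]
1 → replaces 13 → [1]
3 → extends → [1, 3]
4 → extends → [1, 3, 4]
11 → extends → [1, 3, 4, 11]
11 → already a tail → [1, 3, 4, 11]
3 → already a tail → [1, 3, 4, 11]
6 → replaces 11 → [1, 3, 4, 6]
17 → extends → [1, 3, 4, 6, 17]
7 → replaces 17 → [1, 3, 4, 6, 7]
3 → already a tail → [1, 3, 4, 6, 7]
Five tails, so the longest strictly increasing subsequence has length 5 (e.g. 1, 3, 4, 11, 17).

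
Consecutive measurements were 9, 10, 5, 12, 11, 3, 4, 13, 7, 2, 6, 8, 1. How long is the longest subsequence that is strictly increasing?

4

Let dp[i] be the length of the longest such subsequence ending at index i:
i:      1  2  3  4  5  6  7  8  9 10 11 12 13
a[i]:   9 10  5 12 11  3  4 13  7  2  6  8  1
dp:     1  2  1  3  3  1  2  4  3  1  3  4  1
Maximum dp value is 4.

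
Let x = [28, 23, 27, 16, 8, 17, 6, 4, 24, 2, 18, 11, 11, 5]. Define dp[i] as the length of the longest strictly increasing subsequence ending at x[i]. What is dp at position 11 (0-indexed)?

dp[i] = 1 + max{dp[j] : j<i, x[j]<x[i]} (or 1 if no such j):
i:      0  1  2  3  4  5  6  7  8  9 10 11 12 13
x[i]:  28 23 27 16  8 17  6  4 24  2 18 11 11  5
dp:     1  1  2  1  1  2  1  1  3  1  3  2  2  2
At index 11 the value is 2.

2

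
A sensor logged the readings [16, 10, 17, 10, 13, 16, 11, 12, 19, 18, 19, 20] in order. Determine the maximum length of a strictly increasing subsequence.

6

Track the smallest tail for each achievable length (strict):
16 → extends → [16]
10 → replaces 16 → [10]
17 → extends → [10, 17]
10 → already a tail → [10, 17]
13 → replaces 17 → [10, 13]
16 → extends → [10, 13, 16]
11 → replaces 13 → [10, 11, 16]
12 → replaces 16 → [10, 11, 12]
19 → extends → [10, 11, 12, 19]
18 → replaces 19 → [10, 11, 12, 18]
19 → extends → [10, 11, 12, 18, 19]
20 → extends → [10, 11, 12, 18, 19, 20]
Six tails, so the longest strictly increasing subsequence has length 6 (e.g. 10, 13, 16, 18, 19, 20).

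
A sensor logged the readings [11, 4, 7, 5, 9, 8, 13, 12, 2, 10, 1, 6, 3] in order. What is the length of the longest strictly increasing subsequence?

Track the smallest tail for each achievable length (strict):
11 → extends → [11]
4 → replaces 11 → [4]
7 → extends → [4, 7]
5 → replaces 7 → [4, 5]
9 → extends → [4, 5, 9]
8 → replaces 9 → [4, 5, 8]
13 → extends → [4, 5, 8, 13]
12 → replaces 13 → [4, 5, 8, 12]
2 → replaces 4 → [2, 5, 8, 12]
10 → replaces 12 → [2, 5, 8, 10]
1 → replaces 2 → [1, 5, 8, 10]
6 → replaces 8 → [1, 5, 6, 10]
3 → replaces 5 → [1, 3, 6, 10]
Four tails, so the longest strictly increasing subsequence has length 4 (e.g. 4, 7, 9, 13).

4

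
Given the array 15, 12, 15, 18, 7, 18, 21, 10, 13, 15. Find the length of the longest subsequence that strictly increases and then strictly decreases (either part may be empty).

inc[i] = longest strictly increasing subsequence ending at i; dec[i] = longest strictly decreasing subsequence starting at i:
i:      1  2  3  4  5  6  7  8  9 10
a[i]:  15 12 15 18  7 18 21 10 13 15
inc:    1  1  2  3  1  3  4  2  3  4
dec:    3  2  2  2  1  2  2  1  1  1
Best peak at i=7 (value 21): inc=4, dec=2, length 4+2−1 = 5.

5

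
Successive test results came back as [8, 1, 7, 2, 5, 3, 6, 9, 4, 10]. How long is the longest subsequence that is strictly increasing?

Let dp[i] be the length of the longest such subsequence ending at index i:
i:      1  2  3  4  5  6  7  8  9 10
a[i]:   8  1  7  2  5  3  6  9  4 10
dp:     1  1  2  2  3  3  4  5  4  6
Maximum dp value is 6.

6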